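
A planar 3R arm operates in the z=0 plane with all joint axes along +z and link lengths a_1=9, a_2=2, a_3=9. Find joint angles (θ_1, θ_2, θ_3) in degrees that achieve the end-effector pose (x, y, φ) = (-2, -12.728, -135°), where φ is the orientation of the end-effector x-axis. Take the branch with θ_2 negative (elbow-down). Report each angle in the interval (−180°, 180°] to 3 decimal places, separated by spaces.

wrist centre = target − a_3·(cos φ, sin φ) = (4.3640, -6.3640)
cos θ_2 = (59.5451−9²−2²)/(2·9·2) = -0.7071; θ_2 = -134.9978° (elbow-down)
β = atan2(-6.3640,4.3640) = -55.5607°; ψ = atan2(-1.4143,7.5858) = -10.5607°
θ_1 = β − ψ = -45.0000°
θ_3 = φ − θ_1 − θ_2 = 44.9978° (wrapped to (-180°,180°])

-45.000 -134.998 44.998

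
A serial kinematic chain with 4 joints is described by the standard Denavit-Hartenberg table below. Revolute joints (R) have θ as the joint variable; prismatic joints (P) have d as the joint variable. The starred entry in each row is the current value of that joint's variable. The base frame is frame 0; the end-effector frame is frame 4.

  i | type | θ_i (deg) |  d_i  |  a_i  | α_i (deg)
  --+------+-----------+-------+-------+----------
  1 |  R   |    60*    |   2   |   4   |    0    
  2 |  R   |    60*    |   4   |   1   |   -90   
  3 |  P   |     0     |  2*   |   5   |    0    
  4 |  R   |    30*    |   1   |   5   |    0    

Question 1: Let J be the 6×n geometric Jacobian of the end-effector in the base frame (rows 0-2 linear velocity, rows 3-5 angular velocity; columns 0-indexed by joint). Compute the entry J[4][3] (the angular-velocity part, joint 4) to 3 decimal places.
axis z_3 = (-0.8660,-0.5000,0.0000); lever o_n−o_3 = (-3.0311,3.2500,-2.5000)
cross product → J_v[:, 3] = (1.2500,-2.1651,-4.3301)
J_ω[:, 3] = z_3
entry J[4][3] = -0.5000

-0.500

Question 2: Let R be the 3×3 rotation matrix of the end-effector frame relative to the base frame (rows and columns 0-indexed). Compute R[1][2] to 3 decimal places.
End-effector z-axis (col 2 of R) = (-0.8660,-0.5000,0.0000)
R[1][2] = -0.5000

-0.500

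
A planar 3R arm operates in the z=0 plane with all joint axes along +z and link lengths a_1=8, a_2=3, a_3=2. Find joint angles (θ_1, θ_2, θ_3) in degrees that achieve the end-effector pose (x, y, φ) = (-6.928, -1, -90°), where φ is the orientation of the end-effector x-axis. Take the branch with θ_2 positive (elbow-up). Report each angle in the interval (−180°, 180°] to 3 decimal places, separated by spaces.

150.000 120.004 -0.004

wrist centre = target − a_3·(cos φ, sin φ) = (-6.9280, 1.0000)
cos θ_2 = (48.9972−8²−3²)/(2·8·3) = -0.5001; θ_2 = 120.0039° (elbow-up)
β = atan2(1.0000,-6.9280) = 171.7866°; ψ = atan2(2.5980,6.4998) = 21.7866°
θ_1 = β − ψ = 150.0000°
θ_3 = φ − θ_1 − θ_2 = -0.0039° (wrapped to (-180°,180°])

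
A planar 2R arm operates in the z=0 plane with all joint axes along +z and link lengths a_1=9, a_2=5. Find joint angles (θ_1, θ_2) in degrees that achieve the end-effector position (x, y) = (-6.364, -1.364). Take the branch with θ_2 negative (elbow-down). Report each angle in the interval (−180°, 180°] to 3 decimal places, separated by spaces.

-135.000 -134.999

cos θ_2 = (42.3610−9²−5²)/(2·9·5) = -0.7071; θ_2 = -134.9995° (elbow-down)
β = atan2(-1.3640,-6.3640) = -167.9028°; ψ = atan2(-3.5356,5.4645) = -32.9031°
θ_1 = β − ψ = -134.9996°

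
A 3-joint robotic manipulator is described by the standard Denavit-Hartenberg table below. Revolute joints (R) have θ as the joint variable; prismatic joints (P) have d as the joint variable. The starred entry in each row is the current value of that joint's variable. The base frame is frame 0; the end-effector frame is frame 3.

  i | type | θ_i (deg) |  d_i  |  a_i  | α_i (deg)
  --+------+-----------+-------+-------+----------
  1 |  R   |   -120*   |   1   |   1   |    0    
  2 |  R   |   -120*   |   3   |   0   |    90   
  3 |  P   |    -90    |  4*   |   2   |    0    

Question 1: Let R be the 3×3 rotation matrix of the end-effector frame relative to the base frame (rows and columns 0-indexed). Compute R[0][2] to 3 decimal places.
End-effector z-axis (col 2 of R) = (0.8660,0.5000,0.0000)
R[0][2] = 0.8660

0.866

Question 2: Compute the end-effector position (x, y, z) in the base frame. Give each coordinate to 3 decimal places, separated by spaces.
2.964 1.134 2.000

after link 1: o_1 = (-0.5000, -0.8660, 1.0000)
after link 2: o_2 = (-0.5000, -0.8660, 4.0000)
after link 3: o_3 = (2.9641, 1.1340, 2.0000)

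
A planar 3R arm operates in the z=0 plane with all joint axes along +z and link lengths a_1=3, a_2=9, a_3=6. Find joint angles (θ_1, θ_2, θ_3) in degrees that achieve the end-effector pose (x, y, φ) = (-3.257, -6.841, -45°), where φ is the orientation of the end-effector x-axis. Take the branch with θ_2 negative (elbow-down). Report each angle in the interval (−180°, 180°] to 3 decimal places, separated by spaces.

-59.992 -120.005 134.997

wrist centre = target − a_3·(cos φ, sin φ) = (-7.4996, -2.5984)
cos θ_2 = (62.9961−3²−9²)/(2·3·9) = -0.5001; θ_2 = -120.0048° (elbow-down)
β = atan2(-2.5984,-7.4996) = -160.8906°; ψ = atan2(-7.7939,-1.5007) = -100.8985°
θ_1 = β − ψ = -59.9921°
θ_3 = φ − θ_1 − θ_2 = 134.9969° (wrapped to (-180°,180°])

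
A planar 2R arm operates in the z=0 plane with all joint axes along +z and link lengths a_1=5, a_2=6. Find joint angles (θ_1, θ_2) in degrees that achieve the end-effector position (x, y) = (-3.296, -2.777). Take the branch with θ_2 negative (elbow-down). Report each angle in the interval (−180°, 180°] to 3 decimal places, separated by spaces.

cos θ_2 = (18.5753−5²−6²)/(2·5·6) = -0.7071; θ_2 = -134.9976° (elbow-down)
β = atan2(-2.7770,-3.2960) = -139.8846°; ψ = atan2(-4.2428,0.7575) = -79.8768°
θ_1 = β − ψ = -60.0079°

-60.008 -134.998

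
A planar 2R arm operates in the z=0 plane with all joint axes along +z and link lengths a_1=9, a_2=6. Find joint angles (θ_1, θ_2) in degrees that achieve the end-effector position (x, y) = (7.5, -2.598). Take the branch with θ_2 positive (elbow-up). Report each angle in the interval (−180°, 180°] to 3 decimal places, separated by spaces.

-60.000 120.000

cos θ_2 = (62.9996−9²−6²)/(2·9·6) = -0.5000; θ_2 = 120.0002° (elbow-up)
β = atan2(-2.5980,7.5000) = -19.1061°; ψ = atan2(5.1961,6.0000) = 40.8934°
θ_1 = β − ψ = -59.9995°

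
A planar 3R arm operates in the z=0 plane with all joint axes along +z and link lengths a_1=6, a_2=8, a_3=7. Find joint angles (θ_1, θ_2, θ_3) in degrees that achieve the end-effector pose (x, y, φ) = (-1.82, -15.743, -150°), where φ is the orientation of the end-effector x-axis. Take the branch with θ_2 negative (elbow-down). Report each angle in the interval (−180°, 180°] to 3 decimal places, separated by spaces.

-45.005 -44.996 -59.999

wrist centre = target − a_3·(cos φ, sin φ) = (4.2422, -12.2430)
cos θ_2 = (167.8871−6²−8²)/(2·6·8) = 0.7072; θ_2 = -44.9959° (elbow-down)
β = atan2(-12.2430,4.2422) = -70.8889°; ψ = atan2(-5.6564,11.6573) = -25.8840°
θ_1 = β − ψ = -45.0049°
θ_3 = φ − θ_1 − θ_2 = -59.9993° (wrapped to (-180°,180°])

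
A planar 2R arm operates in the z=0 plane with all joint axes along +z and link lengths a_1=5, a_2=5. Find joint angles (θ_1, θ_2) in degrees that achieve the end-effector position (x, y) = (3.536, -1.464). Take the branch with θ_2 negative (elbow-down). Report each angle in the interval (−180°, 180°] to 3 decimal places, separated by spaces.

45.008 -134.997

cos θ_2 = (14.6466−5²−5²)/(2·5·5) = -0.7071; θ_2 = -134.9969° (elbow-down)
β = atan2(-1.4640,3.5360) = -22.4909°; ψ = atan2(-3.5357,1.4647) = -67.4984°
θ_1 = β − ψ = 45.0076°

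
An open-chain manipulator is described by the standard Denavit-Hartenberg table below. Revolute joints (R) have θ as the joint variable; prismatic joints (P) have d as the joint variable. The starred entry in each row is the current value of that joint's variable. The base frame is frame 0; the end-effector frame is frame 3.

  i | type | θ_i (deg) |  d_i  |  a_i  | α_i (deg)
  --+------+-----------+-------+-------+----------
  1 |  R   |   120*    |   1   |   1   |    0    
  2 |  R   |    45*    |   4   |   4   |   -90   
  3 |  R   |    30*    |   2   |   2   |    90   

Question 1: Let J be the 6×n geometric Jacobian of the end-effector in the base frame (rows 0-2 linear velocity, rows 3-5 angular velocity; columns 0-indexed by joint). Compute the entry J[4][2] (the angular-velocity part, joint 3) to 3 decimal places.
axis z_2 = (-0.2588,-0.9659,0.0000); lever o_n−o_2 = (-2.1907,-1.4836,-1.0000)
cross product → J_v[:, 2] = (0.9659,-0.2588,-1.7321)
J_ω[:, 2] = z_2
entry J[4][2] = -0.9659

-0.966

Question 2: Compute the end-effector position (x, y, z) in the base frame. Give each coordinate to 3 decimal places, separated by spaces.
-6.554 0.418 4.000

after link 1: o_1 = (-0.5000, 0.8660, 1.0000)
after link 2: o_2 = (-4.3637, 1.9013, 5.0000)
after link 3: o_3 = (-6.5544, 0.4177, 4.0000)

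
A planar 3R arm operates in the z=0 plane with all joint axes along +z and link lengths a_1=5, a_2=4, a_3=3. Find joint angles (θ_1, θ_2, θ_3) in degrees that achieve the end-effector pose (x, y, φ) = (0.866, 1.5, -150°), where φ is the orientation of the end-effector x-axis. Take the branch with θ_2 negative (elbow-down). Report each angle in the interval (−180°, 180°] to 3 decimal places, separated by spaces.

90.000 -120.000 -120.000

wrist centre = target − a_3·(cos φ, sin φ) = (3.4641, 3.0000)
cos θ_2 = (20.9998−5²−4²)/(2·5·4) = -0.5000; θ_2 = -120.0003° (elbow-down)
β = atan2(3.0000,3.4641) = 40.8936°; ψ = atan2(-3.4641,3.0000) = -49.1067°
θ_1 = β − ψ = 90.0003°
θ_3 = φ − θ_1 − θ_2 = -120.0000° (wrapped to (-180°,180°])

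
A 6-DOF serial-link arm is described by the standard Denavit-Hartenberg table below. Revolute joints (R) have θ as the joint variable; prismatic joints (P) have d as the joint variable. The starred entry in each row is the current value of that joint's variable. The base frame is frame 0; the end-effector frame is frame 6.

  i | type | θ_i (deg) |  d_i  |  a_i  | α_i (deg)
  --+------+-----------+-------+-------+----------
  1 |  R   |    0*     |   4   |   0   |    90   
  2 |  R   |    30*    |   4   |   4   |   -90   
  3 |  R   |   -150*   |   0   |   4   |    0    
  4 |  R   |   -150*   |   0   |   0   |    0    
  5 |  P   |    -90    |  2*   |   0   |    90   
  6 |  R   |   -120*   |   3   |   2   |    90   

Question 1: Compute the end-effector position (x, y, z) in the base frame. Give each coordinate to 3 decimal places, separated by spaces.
after link 1: o_1 = (0.0000, 0.0000, 4.0000)
after link 2: o_2 = (3.4641, -4.0000, 6.0000)
after link 3: o_3 = (0.4641, -6.0000, 4.2679)
after link 4: o_4 = (0.4641, -6.0000, 4.2679)
after link 5: o_5 = (-0.5359, -6.0000, 6.0000)
after link 6: o_6 = (-1.7189, -8.0981, 3.3170)

-1.719 -8.098 3.317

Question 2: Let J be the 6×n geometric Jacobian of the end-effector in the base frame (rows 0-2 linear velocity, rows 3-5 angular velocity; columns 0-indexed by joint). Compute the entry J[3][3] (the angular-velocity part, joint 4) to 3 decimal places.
axis z_3 = (-0.5000,-0.0000,0.8660); lever o_n−o_3 = (-2.1830,-2.0981,-0.9510)
cross product → J_v[:, 3] = (1.8170,-2.3660,1.0490)
J_ω[:, 3] = z_3
entry J[3][3] = -0.5000

-0.500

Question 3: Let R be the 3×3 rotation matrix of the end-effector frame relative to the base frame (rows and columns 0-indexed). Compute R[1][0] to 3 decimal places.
End-effector x-axis (col 0 of R) = (0.0580,0.2500,-0.9665)
R[1][0] = 0.2500

0.250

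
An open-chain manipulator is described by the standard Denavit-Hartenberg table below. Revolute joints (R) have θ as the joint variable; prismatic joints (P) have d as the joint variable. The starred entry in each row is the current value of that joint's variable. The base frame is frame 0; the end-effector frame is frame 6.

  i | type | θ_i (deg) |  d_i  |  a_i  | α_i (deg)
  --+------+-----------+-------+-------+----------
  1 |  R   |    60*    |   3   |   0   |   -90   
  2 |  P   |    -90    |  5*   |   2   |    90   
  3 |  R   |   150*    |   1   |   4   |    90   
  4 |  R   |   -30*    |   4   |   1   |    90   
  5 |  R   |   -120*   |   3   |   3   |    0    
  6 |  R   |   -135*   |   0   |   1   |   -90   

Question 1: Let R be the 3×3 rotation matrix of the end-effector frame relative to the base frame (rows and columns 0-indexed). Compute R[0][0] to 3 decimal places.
-0.692

End-effector x-axis (col 0 of R) = (-0.6921,0.2502,0.6771)
R[0][0] = -0.6921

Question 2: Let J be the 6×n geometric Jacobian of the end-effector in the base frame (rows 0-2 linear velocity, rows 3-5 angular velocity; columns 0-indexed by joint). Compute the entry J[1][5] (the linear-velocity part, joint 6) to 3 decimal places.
-0.739

axis z_5 = (0.6495,0.6250,0.4330); lever o_n−o_5 = (-0.6921,0.2502,0.6771)
cross product → J_v[:, 5] = (0.3149,-0.7395,0.5950)
J_ω[:, 5] = z_5
entry J[1][5] = -0.7395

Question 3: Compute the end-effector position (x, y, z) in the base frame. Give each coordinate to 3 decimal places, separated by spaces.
-6.295 5.041 4.588

after link 1: o_1 = (0.0000, 0.0000, 3.0000)
after link 2: o_2 = (-4.3301, 2.5000, 5.0000)
after link 3: o_3 = (-6.5622, 2.6340, 1.5359)
after link 4: o_4 = (-9.6872, 5.0155, 2.7859)
after link 5: o_5 = (-5.6026, 4.7913, 3.9109)
after link 6: o_6 = (-6.2947, 5.0414, 4.5880)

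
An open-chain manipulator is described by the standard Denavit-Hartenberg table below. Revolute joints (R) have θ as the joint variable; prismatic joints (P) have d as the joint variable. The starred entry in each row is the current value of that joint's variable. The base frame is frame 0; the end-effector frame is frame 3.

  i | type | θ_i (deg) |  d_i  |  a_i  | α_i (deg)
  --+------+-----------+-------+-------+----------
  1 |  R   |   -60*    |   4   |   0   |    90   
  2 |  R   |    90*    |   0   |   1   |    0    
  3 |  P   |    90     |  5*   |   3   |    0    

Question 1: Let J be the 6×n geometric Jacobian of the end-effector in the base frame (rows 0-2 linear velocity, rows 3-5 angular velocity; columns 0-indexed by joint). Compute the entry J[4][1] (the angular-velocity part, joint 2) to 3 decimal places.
axis z_1 = (-0.8660,-0.5000,0.0000); lever o_n−o_1 = (-5.8301,0.0981,1.0000)
cross product → J_v[:, 1] = (-0.5000,0.8660,-3.0000)
J_ω[:, 1] = z_1
entry J[4][1] = -0.5000

-0.500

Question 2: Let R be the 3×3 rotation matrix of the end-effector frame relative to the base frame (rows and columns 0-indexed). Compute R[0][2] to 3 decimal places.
End-effector z-axis (col 2 of R) = (-0.8660,-0.5000,0.0000)
R[0][2] = -0.8660

-0.866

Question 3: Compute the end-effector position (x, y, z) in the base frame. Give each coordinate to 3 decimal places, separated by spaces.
-5.830 0.098 5.000

after link 1: o_1 = (0.0000, 0.0000, 4.0000)
after link 2: o_2 = (0.0000, -0.0000, 5.0000)
after link 3: o_3 = (-5.8301, 0.0981, 5.0000)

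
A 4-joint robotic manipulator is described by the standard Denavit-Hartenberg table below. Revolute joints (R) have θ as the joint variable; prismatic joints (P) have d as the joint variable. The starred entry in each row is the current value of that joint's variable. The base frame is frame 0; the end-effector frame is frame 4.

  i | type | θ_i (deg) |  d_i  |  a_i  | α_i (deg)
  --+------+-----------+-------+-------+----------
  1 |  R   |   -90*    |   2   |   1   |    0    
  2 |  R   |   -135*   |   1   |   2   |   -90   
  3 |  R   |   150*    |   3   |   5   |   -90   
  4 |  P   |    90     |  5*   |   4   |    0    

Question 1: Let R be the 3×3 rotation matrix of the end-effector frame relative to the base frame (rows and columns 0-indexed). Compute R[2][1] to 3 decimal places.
End-effector y-axis (col 1 of R) = (-0.6124,0.6124,0.5000)
R[2][1] = 0.5000

0.500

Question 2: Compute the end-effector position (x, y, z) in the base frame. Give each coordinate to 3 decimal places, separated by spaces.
after link 1: o_1 = (0.0000, -1.0000, 2.0000)
after link 2: o_2 = (-1.4142, 0.4142, 3.0000)
after link 3: o_3 = (-0.4737, -4.7690, 0.5000)
after link 4: o_4 = (4.1225, -3.7083, 4.8301)

4.123 -3.708 4.830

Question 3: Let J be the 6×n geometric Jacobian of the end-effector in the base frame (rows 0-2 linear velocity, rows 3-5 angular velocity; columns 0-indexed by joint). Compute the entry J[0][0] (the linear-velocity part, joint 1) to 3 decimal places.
3.708

axis z_0 = ẑ; lever o_n−o_0 = (4.1225,-3.7083,4.8301)
cross product → J_v[:, 0] = (3.7083,4.1225,-0.0000)
J_ω[:, 0] = z_0
entry J[0][0] = 3.7083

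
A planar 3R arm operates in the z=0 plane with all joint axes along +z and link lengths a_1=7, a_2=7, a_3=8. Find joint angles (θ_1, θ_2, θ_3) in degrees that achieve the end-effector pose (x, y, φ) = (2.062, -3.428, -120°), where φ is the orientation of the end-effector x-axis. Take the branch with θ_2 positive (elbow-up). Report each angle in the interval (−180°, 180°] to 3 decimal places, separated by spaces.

-29.998 120.000 149.998

wrist centre = target − a_3·(cos φ, sin φ) = (6.0620, 3.5002)
cos θ_2 = (48.9993−7²−7²)/(2·7·7) = -0.5000; θ_2 = 120.0005° (elbow-up)
β = atan2(3.5002,6.0620) = 30.0022°; ψ = atan2(6.0621,3.4999) = 60.0002°
θ_1 = β − ψ = -29.9981°
θ_3 = φ − θ_1 − θ_2 = 149.9976° (wrapped to (-180°,180°])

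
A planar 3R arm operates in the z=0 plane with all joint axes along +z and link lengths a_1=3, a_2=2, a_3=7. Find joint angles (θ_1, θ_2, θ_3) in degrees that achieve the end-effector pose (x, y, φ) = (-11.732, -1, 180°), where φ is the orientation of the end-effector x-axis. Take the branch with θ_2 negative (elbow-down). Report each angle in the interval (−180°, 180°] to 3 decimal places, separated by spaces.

-156.133 -30.005 6.138

wrist centre = target − a_3·(cos φ, sin φ) = (-4.7320, -1.0000)
cos θ_2 = (23.3918−3²−2²)/(2·3·2) = 0.8660; θ_2 = -30.0046° (elbow-down)
β = atan2(-1.0000,-4.7320) = -168.0674°; ψ = atan2(-1.0001,4.7320) = -11.9343°
θ_1 = β − ψ = -156.1331°
θ_3 = φ − θ_1 − θ_2 = 6.1377° (wrapped to (-180°,180°])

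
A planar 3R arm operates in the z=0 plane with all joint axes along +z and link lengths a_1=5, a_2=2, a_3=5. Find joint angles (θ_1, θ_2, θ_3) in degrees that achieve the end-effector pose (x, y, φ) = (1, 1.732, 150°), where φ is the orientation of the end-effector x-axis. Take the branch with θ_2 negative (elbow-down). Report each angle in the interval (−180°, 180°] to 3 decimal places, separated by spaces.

wrist centre = target − a_3·(cos φ, sin φ) = (5.3301, -0.7680)
cos θ_2 = (29.0001−5²−2²)/(2·5·2) = 0.0000; θ_2 = -89.9998° (elbow-down)
β = atan2(-0.7680,5.3301) = -8.1991°; ψ = atan2(-2.0000,5.0000) = -21.8014°
θ_1 = β − ψ = 13.6023°
θ_3 = φ − θ_1 − θ_2 = -133.6025° (wrapped to (-180°,180°])

13.602 -90.000 -133.602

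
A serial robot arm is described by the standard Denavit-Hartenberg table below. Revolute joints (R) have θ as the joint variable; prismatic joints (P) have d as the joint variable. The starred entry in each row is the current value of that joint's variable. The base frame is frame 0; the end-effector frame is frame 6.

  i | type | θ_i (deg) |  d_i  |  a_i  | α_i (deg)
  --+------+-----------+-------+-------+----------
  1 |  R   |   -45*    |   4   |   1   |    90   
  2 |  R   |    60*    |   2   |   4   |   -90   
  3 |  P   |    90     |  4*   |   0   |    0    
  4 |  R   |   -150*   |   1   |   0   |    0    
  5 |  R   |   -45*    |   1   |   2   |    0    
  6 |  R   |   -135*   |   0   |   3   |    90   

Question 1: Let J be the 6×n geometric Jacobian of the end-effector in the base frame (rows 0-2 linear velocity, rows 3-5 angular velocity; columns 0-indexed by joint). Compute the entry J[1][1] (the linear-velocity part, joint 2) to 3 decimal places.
3.335

axis z_1 = (-0.7071,-0.7071,0.0000); lever o_n−o_1 = (-3.9165,2.0302,4.7168)
cross product → J_v[:, 1] = (-3.3353,3.3353,-4.2050)
J_ω[:, 1] = z_1
entry J[1][1] = 3.3353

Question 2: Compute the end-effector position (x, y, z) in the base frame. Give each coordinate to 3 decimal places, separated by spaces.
after link 1: o_1 = (0.7071, -0.7071, 4.0000)
after link 2: o_2 = (0.7071, -3.5355, 7.4641)
after link 3: o_3 = (-1.7424, -1.0860, 9.4641)
after link 4: o_4 = (-2.3548, -0.4737, 9.9641)
after link 5: o_5 = (-4.5162, -1.0443, 10.0158)
after link 6: o_6 = (-3.2094, 1.3231, 8.7168)

-3.209 1.323 8.717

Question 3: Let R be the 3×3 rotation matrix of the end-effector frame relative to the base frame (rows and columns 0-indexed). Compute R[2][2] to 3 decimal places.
End-effector z-axis (col 2 of R) = (0.6597,0.0474,0.7500)
R[2][2] = 0.7500

0.750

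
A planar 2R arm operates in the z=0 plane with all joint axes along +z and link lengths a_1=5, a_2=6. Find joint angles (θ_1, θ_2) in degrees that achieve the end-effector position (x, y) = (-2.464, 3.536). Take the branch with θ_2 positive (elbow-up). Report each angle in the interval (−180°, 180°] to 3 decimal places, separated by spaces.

cos θ_2 = (18.5746−5²−6²)/(2·5·6) = -0.7071; θ_2 = 134.9987° (elbow-up)
β = atan2(3.5360,-2.4640) = 124.8700°; ψ = atan2(4.2427,0.7575) = 79.8776°
θ_1 = β − ψ = 44.9924°

44.992 134.999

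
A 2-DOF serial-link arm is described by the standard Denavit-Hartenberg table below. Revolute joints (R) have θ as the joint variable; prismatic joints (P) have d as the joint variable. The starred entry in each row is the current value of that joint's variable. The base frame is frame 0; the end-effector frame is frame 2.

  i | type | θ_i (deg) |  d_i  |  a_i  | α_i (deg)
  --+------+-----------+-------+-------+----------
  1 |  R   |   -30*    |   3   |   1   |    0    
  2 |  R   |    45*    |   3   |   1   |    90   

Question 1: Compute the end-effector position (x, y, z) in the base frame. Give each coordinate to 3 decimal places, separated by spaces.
1.832 -0.241 6.000

after link 1: o_1 = (0.8660, -0.5000, 3.0000)
after link 2: o_2 = (1.8320, -0.2412, 6.0000)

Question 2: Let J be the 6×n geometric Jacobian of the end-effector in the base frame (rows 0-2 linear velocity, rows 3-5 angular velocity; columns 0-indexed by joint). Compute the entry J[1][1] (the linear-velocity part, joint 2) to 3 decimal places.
0.966

axis z_1 = (0.0000,0.0000,1.0000); lever o_n−o_1 = (0.9659,0.2588,3.0000)
cross product → J_v[:, 1] = (-0.2588,0.9659,0.0000)
J_ω[:, 1] = z_1
entry J[1][1] = 0.9659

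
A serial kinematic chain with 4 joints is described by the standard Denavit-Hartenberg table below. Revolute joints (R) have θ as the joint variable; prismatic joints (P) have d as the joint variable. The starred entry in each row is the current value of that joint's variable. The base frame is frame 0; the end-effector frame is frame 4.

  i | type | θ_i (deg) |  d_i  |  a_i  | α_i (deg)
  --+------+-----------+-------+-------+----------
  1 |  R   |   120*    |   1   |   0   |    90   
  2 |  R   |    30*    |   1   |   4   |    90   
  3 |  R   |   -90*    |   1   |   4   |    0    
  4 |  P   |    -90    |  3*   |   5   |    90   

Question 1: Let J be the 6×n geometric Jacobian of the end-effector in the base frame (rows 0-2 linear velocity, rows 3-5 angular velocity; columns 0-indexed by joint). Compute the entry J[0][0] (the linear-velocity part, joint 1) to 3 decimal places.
0.518

axis z_0 = ẑ; lever o_n−o_0 = (-3.1651,-0.5179,-2.9641)
cross product → J_v[:, 0] = (0.5179,-3.1651,0.0000)
J_ω[:, 0] = z_0
entry J[0][0] = 0.5179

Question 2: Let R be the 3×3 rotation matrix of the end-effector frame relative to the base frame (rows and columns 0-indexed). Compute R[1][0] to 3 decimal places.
-0.750

End-effector x-axis (col 0 of R) = (0.4330,-0.7500,-0.5000)
R[1][0] = -0.7500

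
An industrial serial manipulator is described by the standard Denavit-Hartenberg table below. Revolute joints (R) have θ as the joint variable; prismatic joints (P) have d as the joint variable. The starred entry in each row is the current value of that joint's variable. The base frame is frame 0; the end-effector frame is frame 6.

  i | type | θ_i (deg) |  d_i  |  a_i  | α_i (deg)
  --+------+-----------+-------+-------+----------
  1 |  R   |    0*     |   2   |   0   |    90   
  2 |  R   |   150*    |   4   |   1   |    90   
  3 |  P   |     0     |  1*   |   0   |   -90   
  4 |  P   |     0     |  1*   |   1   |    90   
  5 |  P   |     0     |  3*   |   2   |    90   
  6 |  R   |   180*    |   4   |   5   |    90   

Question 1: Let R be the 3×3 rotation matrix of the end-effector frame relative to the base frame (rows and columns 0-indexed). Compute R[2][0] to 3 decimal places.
-0.500

End-effector x-axis (col 0 of R) = (0.8660,-0.0000,-0.5000)
R[2][0] = -0.5000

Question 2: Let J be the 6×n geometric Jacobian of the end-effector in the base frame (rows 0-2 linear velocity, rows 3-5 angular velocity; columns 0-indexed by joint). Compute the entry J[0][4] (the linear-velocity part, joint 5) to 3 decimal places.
prismatic axis z_4 = (0.5000,-0.0000,0.8660)
J_v[:, 4] = z_4; J_ω[:, 4] = (0,0,0)
entry J[0][4] = 0.5000

0.500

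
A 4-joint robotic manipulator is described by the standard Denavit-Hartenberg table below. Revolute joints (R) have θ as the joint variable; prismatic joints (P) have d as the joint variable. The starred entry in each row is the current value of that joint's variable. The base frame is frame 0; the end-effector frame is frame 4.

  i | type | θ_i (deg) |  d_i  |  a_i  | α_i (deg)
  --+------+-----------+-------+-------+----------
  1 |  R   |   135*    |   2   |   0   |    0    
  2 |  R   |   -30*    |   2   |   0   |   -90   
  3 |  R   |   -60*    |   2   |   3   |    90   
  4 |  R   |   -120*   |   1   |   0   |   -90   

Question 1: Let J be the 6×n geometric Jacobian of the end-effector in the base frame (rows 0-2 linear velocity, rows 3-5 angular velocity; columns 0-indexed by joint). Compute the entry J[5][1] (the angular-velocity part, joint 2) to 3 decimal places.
axis z_1 = (0.0000,0.0000,1.0000); lever o_n−o_1 = (-2.0959,0.0947,5.0981)
cross product → J_v[:, 1] = (-0.0947,-2.0959,0.0000)
J_ω[:, 1] = z_1
entry J[5][1] = 1.0000

1.000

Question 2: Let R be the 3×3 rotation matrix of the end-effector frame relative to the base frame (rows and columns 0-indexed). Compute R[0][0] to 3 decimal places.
0.901

End-effector x-axis (col 0 of R) = (0.9012,-0.0173,-0.4330)
R[0][0] = 0.9012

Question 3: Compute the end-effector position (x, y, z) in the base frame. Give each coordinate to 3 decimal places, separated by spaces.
-2.096 0.095 7.098

after link 1: o_1 = (0.0000, 0.0000, 2.0000)
after link 2: o_2 = (0.0000, 0.0000, 4.0000)
after link 3: o_3 = (-2.3201, 0.9313, 6.5981)
after link 4: o_4 = (-2.0959, 0.0947, 7.0981)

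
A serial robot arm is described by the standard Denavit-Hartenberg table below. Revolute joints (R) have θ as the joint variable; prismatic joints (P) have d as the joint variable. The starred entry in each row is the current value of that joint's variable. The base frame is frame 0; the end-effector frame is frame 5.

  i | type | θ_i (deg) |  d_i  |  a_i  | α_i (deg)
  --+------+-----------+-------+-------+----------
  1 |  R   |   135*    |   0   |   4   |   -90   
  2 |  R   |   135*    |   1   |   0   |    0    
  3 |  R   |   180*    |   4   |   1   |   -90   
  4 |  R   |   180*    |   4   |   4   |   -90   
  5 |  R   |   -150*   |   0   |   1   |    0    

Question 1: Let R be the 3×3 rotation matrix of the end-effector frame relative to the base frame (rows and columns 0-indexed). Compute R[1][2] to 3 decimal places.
-0.707

End-effector z-axis (col 2 of R) = (-0.7071,-0.7071,-0.0000)
R[1][2] = -0.7071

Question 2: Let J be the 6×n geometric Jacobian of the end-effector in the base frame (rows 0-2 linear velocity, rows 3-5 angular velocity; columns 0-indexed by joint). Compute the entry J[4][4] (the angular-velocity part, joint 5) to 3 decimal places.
axis z_4 = (-0.7071,-0.7071,-0.0000); lever o_n−o_4 = (-0.6830,0.6830,0.2588)
cross product → J_v[:, 4] = (-0.1830,0.1830,-0.9659)
J_ω[:, 4] = z_4
entry J[4][4] = -0.7071

-0.707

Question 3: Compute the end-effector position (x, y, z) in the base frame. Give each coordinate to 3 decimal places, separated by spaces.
-7.547 0.476 -4.691

after link 1: o_1 = (-2.8284, 2.8284, 0.0000)
after link 2: o_2 = (-3.5355, 2.1213, 0.0000)
after link 3: o_3 = (-6.8640, -0.2071, 0.7071)
after link 4: o_4 = (-6.8640, -0.2071, -4.9497)
after link 5: o_5 = (-7.5470, 0.4759, -4.6909)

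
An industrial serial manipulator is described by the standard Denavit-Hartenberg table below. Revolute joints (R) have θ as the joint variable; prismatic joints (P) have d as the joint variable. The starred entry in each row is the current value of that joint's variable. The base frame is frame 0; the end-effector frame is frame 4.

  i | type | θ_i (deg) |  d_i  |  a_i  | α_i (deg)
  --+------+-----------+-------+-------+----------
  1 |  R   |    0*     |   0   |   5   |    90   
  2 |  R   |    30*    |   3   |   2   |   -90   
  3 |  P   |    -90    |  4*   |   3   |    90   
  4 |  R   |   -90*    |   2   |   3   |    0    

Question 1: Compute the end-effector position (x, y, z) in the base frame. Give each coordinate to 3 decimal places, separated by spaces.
after link 1: o_1 = (5.0000, 0.0000, 0.0000)
after link 2: o_2 = (6.7321, -3.0000, 1.0000)
after link 3: o_3 = (4.7321, -6.0000, 4.4641)
after link 4: o_4 = (4.5000, -6.0000, 0.8660)

4.500 -6.000 0.866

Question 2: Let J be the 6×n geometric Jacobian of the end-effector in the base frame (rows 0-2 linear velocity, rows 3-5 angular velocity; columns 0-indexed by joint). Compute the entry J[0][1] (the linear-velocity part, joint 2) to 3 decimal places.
-0.866

axis z_1 = (0.0000,-1.0000,0.0000); lever o_n−o_1 = (-0.5000,-6.0000,0.8660)
cross product → J_v[:, 1] = (-0.8660,-0.0000,-0.5000)
J_ω[:, 1] = z_1
entry J[0][1] = -0.8660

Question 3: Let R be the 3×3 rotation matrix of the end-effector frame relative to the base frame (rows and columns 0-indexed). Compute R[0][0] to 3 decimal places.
End-effector x-axis (col 0 of R) = (0.5000,-0.0000,-0.8660)
R[0][0] = 0.5000

0.500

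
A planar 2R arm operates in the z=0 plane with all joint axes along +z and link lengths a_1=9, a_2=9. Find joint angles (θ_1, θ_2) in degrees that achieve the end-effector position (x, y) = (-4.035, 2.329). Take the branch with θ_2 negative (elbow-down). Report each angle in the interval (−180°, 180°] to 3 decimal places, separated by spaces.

cos θ_2 = (21.7055−9²−9²)/(2·9·9) = -0.8660; θ_2 = -149.9989° (elbow-down)
β = atan2(2.3290,-4.0350) = 150.0065°; ψ = atan2(-4.5002,1.2059) = -74.9994°
θ_1 = β − ψ = 225.0059°

-134.994 -149.999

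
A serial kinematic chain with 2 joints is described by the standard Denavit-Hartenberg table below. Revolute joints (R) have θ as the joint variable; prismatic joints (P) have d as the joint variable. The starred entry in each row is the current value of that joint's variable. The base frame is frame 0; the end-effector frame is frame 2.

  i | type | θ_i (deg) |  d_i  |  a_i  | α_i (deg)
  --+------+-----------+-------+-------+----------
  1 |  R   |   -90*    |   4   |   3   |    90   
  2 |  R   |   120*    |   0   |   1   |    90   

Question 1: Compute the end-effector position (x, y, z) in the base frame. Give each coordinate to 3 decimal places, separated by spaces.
after link 1: o_1 = (0.0000, -3.0000, 4.0000)
after link 2: o_2 = (0.0000, -2.5000, 4.8660)

0.000 -2.500 4.866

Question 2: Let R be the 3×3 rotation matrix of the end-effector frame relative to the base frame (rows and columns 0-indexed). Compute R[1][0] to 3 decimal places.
End-effector x-axis (col 0 of R) = (0.0000,0.5000,0.8660)
R[1][0] = 0.5000

0.500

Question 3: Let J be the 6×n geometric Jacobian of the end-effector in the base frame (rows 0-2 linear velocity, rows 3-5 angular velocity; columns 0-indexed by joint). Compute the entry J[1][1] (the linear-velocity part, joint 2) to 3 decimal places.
0.866

axis z_1 = (-1.0000,-0.0000,0.0000); lever o_n−o_1 = (0.0000,0.5000,0.8660)
cross product → J_v[:, 1] = (-0.0000,0.8660,-0.5000)
J_ω[:, 1] = z_1
entry J[1][1] = 0.8660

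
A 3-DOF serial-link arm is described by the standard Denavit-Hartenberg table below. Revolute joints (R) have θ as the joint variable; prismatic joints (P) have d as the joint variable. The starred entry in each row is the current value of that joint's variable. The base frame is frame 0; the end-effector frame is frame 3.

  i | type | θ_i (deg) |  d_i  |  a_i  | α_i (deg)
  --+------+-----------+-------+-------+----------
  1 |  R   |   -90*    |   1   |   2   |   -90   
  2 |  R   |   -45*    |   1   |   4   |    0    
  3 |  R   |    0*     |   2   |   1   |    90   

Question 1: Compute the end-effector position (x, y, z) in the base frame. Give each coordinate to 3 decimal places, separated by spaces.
after link 1: o_1 = (0.0000, -2.0000, 1.0000)
after link 2: o_2 = (1.0000, -4.8284, 3.8284)
after link 3: o_3 = (3.0000, -5.5355, 4.5355)

3.000 -5.536 4.536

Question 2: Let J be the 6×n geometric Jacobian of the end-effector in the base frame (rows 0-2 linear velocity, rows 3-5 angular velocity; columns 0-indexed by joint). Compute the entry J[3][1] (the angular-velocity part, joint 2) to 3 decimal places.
axis z_1 = (1.0000,0.0000,0.0000); lever o_n−o_1 = (3.0000,-3.5355,3.5355)
cross product → J_v[:, 1] = (0.0000,-3.5355,-3.5355)
J_ω[:, 1] = z_1
entry J[3][1] = 1.0000

1.000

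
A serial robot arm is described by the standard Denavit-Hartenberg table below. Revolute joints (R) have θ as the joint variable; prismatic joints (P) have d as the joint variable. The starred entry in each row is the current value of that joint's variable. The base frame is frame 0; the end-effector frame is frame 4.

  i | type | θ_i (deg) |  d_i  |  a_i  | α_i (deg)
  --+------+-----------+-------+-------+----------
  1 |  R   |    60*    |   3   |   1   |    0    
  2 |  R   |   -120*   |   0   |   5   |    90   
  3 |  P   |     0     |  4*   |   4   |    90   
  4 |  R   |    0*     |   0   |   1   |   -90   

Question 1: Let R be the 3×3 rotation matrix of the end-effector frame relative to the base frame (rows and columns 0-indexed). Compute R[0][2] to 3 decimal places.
-0.866

End-effector z-axis (col 2 of R) = (-0.8660,-0.5000,0.0000)
R[0][2] = -0.8660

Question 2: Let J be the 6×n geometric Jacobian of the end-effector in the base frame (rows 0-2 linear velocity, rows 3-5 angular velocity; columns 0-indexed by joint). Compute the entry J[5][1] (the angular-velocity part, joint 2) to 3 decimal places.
1.000

axis z_1 = (0.0000,0.0000,1.0000); lever o_n−o_1 = (1.5359,-10.6603,0.0000)
cross product → J_v[:, 1] = (10.6603,1.5359,-0.0000)
J_ω[:, 1] = z_1
entry J[5][1] = 1.0000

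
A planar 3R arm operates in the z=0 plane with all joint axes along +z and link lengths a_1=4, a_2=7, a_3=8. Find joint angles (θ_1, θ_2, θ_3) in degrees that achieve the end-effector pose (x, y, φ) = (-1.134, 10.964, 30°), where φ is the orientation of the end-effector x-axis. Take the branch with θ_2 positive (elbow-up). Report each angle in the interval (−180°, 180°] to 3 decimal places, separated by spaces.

wrist centre = target − a_3·(cos φ, sin φ) = (-8.0622, 6.9640)
cos θ_2 = (113.4964−4²−7²)/(2·4·7) = 0.8660; θ_2 = 30.0021° (elbow-up)
β = atan2(6.9640,-8.0622) = 139.1801°; ψ = atan2(3.5002,10.0621) = 19.1809°
θ_1 = β − ψ = 119.9992°
θ_3 = φ − θ_1 − θ_2 = -120.0012° (wrapped to (-180°,180°])

119.999 30.002 -120.001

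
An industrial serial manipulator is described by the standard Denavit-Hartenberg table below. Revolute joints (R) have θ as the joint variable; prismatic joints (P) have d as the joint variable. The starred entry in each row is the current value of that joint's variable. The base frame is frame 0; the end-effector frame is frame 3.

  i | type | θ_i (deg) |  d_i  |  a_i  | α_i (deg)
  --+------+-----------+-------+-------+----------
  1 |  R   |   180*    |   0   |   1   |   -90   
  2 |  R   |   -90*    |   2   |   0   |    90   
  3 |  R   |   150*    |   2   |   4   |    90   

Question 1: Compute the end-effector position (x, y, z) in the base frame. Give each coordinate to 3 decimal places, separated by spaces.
after link 1: o_1 = (-1.0000, 0.0000, 0.0000)
after link 2: o_2 = (-1.0000, -2.0000, 0.0000)
after link 3: o_3 = (1.0000, -4.0000, -3.4641)

1.000 -4.000 -3.464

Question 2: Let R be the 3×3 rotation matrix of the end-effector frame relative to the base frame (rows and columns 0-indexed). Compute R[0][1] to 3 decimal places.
End-effector y-axis (col 1 of R) = (1.0000,-0.0000,0.0000)
R[0][1] = 1.0000

1.000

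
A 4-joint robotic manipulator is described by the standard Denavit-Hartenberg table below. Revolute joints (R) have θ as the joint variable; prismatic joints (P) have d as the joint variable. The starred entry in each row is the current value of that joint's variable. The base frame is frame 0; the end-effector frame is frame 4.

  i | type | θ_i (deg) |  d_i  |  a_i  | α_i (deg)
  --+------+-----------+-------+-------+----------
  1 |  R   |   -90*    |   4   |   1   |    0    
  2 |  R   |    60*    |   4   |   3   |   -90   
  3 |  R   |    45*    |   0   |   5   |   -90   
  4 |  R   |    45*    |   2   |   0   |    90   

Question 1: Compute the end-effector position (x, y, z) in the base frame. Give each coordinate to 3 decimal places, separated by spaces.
4.435 -3.561 3.050

after link 1: o_1 = (0.0000, -1.0000, 4.0000)
after link 2: o_2 = (2.5981, -2.5000, 8.0000)
after link 3: o_3 = (5.6599, -4.2678, 4.4645)
after link 4: o_4 = (4.4352, -3.5607, 3.0503)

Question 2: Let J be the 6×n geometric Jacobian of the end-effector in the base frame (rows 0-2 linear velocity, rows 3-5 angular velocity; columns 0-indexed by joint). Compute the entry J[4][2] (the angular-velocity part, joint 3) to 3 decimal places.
0.866

axis z_2 = (0.5000,0.8660,0.0000); lever o_n−o_2 = (1.8371,-1.0607,-4.9497)
cross product → J_v[:, 2] = (-4.2866,2.4749,-2.1213)
J_ω[:, 2] = z_2
entry J[4][2] = 0.8660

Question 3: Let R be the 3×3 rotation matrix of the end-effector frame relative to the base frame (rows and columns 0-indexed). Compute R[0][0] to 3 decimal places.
0.079

End-effector x-axis (col 0 of R) = (0.0795,-0.8624,-0.5000)
R[0][0] = 0.0795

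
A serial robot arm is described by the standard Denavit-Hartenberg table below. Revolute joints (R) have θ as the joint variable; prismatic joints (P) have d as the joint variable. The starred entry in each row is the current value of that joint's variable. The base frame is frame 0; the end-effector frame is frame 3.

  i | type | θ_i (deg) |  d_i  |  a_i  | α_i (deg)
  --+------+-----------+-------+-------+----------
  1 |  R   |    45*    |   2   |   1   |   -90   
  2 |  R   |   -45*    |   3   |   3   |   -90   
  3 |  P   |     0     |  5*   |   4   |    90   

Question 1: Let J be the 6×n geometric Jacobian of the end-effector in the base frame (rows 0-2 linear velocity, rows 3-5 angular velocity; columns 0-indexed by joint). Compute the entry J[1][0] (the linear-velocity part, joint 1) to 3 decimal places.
4.586

axis z_0 = ẑ; lever o_n−o_0 = (4.5858,8.8284,3.4142)
cross product → J_v[:, 0] = (-8.8284,4.5858,0.0000)
J_ω[:, 0] = z_0
entry J[1][0] = 4.5858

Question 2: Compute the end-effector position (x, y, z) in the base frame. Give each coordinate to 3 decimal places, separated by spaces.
4.586 8.828 3.414

after link 1: o_1 = (0.7071, 0.7071, 2.0000)
after link 2: o_2 = (0.0858, 4.3284, 4.1213)
after link 3: o_3 = (4.5858, 8.8284, 3.4142)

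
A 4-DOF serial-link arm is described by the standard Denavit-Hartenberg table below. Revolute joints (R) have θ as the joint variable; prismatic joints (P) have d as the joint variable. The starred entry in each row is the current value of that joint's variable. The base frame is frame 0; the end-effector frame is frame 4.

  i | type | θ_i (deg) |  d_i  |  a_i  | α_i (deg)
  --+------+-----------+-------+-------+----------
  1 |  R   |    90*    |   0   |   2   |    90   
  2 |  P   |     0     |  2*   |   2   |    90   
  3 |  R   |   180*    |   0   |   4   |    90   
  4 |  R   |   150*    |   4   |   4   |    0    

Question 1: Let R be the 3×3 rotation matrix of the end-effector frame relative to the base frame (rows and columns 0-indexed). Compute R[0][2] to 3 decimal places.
End-effector z-axis (col 2 of R) = (1.0000,0.0000,0.0000)
R[0][2] = 1.0000

1.000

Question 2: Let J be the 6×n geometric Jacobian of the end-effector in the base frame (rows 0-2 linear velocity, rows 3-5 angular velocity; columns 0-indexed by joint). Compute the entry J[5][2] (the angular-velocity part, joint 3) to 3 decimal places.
axis z_2 = (0.0000,-0.0000,-1.0000); lever o_n−o_2 = (4.0000,-0.5359,-2.0000)
cross product → J_v[:, 2] = (-0.5359,-4.0000,-0.0000)
J_ω[:, 2] = z_2
entry J[5][2] = -1.0000

-1.000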